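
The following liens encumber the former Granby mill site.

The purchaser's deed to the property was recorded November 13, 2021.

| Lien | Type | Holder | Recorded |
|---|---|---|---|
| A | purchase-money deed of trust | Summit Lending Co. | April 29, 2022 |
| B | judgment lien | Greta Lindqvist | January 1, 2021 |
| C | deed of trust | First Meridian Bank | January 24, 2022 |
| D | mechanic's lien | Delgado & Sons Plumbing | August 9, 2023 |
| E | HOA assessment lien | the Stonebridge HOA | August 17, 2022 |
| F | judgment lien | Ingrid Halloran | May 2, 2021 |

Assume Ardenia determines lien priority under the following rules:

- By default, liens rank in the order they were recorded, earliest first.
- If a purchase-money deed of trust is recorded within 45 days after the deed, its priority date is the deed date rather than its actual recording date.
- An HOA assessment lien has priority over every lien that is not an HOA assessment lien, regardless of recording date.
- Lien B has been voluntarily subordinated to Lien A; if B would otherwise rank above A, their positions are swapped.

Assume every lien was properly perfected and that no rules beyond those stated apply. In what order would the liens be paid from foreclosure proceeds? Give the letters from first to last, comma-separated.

Effective dates: A missed the 45-day window (167 days after the deed), so its recording date stands.
E, as an HOA assessment lien, has superpriority and ranks first.
Among the remaining liens, by effective date: B (January 1, 2021), F (May 2, 2021), C (January 24, 2022), A (April 29, 2022), D (August 9, 2023).
B is senior to A before the subordination, so the two trade places.

E, A, F, C, B, D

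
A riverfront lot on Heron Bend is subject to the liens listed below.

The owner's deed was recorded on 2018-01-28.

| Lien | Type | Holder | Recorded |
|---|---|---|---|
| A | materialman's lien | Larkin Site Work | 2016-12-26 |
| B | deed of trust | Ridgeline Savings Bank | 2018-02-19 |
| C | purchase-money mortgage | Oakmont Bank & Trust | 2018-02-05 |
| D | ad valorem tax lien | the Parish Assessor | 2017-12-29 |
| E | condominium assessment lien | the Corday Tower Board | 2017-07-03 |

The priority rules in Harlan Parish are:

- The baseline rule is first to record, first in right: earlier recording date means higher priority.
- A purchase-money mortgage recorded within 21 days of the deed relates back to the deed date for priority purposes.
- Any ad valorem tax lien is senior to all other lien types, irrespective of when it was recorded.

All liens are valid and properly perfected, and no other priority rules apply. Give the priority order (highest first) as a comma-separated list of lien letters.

Effective dates after the stated exceptions: C relates back to the deed date 2018-01-28.
D, as an ad valorem tax lien, has superpriority and ranks first.
Among the remaining liens, by effective date: A (2016-12-26), E (2017-07-03), C (2018-01-28), B (2018-02-19).

D, A, E, C, B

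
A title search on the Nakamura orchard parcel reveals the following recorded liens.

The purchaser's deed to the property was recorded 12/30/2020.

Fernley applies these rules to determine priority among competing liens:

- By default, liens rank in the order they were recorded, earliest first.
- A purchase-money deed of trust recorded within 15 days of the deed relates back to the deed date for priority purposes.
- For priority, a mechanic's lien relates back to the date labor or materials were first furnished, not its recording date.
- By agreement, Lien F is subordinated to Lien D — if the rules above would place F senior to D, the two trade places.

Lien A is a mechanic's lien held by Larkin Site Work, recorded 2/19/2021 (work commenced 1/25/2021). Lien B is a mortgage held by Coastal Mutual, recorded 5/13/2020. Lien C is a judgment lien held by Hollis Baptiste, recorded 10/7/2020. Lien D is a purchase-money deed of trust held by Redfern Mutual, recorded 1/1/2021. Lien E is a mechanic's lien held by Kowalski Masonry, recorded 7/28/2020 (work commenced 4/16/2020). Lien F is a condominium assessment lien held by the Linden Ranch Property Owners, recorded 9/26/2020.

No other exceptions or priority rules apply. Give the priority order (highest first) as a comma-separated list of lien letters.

Effective dates after the stated exceptions: A's effective date is 1/25/2021, when work began; D was recorded within the 15-day window, so its effective date is the deed date 12/30/2020; E's effective date is 4/16/2020, when work began.
By effective date: E (4/16/2020), B (5/13/2020), F (9/26/2020), C (10/7/2020), D (12/30/2020), A (1/25/2021).
F would otherwise be senior to D, so under the subordination agreement F and D exchange positions.

E, B, D, C, F, A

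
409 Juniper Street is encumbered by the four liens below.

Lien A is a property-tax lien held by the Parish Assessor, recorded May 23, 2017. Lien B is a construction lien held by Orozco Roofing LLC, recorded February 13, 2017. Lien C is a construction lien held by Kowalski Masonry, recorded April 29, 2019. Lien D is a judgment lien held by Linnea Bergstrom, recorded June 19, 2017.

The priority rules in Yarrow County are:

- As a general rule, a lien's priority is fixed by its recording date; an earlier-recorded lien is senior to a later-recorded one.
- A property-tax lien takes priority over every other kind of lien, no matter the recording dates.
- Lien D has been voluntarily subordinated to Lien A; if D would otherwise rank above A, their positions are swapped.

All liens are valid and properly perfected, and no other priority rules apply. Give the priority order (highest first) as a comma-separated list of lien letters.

A, B, D, C

As a property-tax lien, A is senior to every other lien.
Remaining liens by effective date: B (February 13, 2017), D (June 19, 2017), C (April 29, 2019).
D is already junior to A, so the subordination agreement changes nothing.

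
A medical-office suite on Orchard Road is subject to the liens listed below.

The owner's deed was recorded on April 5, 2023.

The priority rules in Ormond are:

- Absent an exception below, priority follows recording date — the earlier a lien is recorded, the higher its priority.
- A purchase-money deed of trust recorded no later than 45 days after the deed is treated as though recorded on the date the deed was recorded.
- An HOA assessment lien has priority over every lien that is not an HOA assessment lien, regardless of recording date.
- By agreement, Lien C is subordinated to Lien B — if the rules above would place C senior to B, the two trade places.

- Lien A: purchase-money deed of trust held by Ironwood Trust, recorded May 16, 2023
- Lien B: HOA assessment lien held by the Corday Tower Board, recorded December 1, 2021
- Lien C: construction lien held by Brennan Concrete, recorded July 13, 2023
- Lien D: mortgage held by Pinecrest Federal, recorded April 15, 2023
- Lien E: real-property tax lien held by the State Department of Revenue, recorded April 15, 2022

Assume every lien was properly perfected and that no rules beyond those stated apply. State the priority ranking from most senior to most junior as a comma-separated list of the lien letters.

B, E, A, D, C

Effective dates after the stated exceptions: A was recorded within the 45-day window, so its effective date is the deed date April 5, 2023.
B is an HOA assessment lien, so it outranks all other liens regardless of date.
Among the remaining liens, by effective date: E (April 15, 2022), A (April 5, 2023), D (April 15, 2023), C (July 13, 2023).
C is already junior to B, so the subordination agreement changes nothing.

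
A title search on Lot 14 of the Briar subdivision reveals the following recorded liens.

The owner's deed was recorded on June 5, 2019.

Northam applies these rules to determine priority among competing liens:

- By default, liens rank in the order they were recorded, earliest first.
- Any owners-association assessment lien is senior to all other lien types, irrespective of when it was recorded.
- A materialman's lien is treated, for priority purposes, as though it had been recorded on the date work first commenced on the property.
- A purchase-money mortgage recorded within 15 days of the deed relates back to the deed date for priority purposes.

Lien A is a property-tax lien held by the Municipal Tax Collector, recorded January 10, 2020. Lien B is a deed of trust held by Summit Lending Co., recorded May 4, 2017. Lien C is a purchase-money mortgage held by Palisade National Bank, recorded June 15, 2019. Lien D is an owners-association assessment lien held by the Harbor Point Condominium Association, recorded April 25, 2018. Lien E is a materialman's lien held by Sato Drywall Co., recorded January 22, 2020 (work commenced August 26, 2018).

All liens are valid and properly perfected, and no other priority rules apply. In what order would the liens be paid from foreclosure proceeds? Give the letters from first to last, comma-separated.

Effective dates: C was recorded within the 15-day window, so its effective date is the deed date June 5, 2019; E is treated as recorded August 26, 2018, the work-commencement date.
As an owners-association assessment lien, D is senior to every other lien.
Ordering the rest by effective date: B (May 4, 2017), E (August 26, 2018), C (June 5, 2019), A (January 10, 2020).

D, B, E, C, A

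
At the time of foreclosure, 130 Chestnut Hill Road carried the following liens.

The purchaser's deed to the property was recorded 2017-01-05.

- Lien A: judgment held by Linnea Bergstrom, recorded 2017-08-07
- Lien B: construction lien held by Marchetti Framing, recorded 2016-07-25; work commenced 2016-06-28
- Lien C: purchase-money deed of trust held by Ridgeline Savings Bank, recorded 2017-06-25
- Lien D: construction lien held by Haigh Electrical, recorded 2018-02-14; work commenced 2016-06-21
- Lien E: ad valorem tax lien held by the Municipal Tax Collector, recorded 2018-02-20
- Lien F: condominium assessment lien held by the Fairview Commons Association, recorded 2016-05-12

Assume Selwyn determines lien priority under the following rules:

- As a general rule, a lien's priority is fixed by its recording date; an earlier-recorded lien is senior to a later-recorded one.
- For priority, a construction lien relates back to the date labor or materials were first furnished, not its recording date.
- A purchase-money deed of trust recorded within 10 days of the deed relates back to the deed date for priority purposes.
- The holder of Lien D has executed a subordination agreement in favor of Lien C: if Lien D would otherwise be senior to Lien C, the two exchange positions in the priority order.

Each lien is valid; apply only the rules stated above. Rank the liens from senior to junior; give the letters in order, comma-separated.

Adjusting effective dates: B relates back to 2016-06-28 (work commenced); C missed the 10-day window (171 days after the deed), so its recording date stands; D's effective date is 2016-06-21, when work began.
Sorted by effective date: F (2016-05-12), D (2016-06-21), B (2016-06-28), C (2017-06-25), A (2017-08-07), E (2018-02-20).
D would otherwise be senior to C, so under the subordination agreement D and C exchange positions.

F, C, B, D, A, E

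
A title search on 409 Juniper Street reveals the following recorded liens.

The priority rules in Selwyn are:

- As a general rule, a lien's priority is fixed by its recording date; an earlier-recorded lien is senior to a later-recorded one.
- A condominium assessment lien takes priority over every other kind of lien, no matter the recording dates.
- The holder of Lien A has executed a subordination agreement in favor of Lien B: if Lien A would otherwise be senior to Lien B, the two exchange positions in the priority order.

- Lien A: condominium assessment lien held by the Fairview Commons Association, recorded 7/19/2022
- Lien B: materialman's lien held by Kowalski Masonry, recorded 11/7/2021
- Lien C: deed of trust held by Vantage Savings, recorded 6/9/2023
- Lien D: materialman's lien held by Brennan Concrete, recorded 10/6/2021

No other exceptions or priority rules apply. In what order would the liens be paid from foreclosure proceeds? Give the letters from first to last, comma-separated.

B, D, A, C

As a condominium assessment lien, A is senior to every other lien.
Remaining liens by effective date: D (10/6/2021), B (11/7/2021), C (6/9/2023).
The subordination applies — A was senior to B — so A and B swap.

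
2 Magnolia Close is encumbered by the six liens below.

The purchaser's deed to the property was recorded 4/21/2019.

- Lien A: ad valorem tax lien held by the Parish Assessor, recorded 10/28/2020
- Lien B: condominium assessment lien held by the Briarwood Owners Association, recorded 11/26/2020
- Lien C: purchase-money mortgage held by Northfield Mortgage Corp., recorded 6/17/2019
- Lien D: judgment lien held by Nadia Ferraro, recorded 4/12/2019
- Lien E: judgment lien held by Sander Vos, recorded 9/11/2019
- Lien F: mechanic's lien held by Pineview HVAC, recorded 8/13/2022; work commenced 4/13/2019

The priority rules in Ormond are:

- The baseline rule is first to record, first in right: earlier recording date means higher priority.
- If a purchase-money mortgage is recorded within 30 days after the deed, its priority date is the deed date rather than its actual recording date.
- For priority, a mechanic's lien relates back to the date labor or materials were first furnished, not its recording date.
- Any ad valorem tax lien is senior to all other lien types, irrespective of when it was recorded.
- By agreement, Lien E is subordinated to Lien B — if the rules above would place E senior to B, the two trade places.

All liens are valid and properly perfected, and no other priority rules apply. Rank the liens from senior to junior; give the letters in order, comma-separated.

Adjusting effective dates: C missed the 30-day window (57 days after the deed), so its recording date stands; F's effective date is 4/13/2019, when work began.
A is an ad valorem tax lien, so it outranks all other liens regardless of date.
Remaining liens by effective date: D (4/12/2019), F (4/13/2019), C (6/17/2019), E (9/11/2019), B (11/26/2020).
The subordination applies — E was senior to B — so E and B swap.

A, D, F, C, B, E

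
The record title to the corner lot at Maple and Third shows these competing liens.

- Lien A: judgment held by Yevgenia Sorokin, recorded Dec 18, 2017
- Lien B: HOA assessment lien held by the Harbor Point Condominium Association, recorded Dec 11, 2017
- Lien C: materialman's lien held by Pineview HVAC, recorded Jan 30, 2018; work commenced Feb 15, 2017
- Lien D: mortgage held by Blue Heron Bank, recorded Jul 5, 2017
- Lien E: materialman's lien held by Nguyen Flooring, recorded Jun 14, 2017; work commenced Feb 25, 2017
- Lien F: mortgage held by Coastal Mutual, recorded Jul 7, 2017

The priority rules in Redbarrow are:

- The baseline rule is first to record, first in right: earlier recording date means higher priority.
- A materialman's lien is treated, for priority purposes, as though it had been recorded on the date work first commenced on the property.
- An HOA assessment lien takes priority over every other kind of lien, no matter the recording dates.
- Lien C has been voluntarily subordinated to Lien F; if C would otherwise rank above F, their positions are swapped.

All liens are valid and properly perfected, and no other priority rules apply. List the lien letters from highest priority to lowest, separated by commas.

Effective dates after the stated exceptions: C is treated as recorded Feb 15, 2017, the work-commencement date; E relates back to Feb 25, 2017 (work commenced).
B, as an HOA assessment lien, has superpriority and ranks first.
Remaining liens by effective date: C (Feb 15, 2017), E (Feb 25, 2017), D (Jul 5, 2017), F (Jul 7, 2017), A (Dec 18, 2017).
The subordination applies — C was senior to F — so C and F swap.

B, F, E, D, C, A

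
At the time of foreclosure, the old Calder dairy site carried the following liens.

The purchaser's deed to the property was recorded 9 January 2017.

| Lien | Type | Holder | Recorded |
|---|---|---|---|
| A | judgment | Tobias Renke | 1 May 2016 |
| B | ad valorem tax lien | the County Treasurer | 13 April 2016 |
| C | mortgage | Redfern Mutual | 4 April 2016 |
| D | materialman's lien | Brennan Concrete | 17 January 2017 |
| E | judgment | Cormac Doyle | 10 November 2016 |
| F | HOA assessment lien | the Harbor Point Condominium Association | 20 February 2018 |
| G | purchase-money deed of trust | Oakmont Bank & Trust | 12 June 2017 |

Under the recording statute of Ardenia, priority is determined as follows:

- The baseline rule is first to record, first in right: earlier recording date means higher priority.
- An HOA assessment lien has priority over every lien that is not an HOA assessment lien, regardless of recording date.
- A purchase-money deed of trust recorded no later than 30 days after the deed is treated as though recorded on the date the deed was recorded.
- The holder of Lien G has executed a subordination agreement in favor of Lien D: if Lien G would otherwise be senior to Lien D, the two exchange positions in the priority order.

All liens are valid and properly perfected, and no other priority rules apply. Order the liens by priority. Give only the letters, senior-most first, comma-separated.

First, effective dates: G was recorded 154 days after the deed, outside the 30-day window, so it keeps its recording date.
F is an HOA assessment lien and takes priority over every other lien.
The other liens, earliest effective date first: C (4 April 2016), B (13 April 2016), A (1 May 2016), E (10 November 2016), D (17 January 2017), G (12 June 2017).
Since G is not senior to D, the subordination leaves the order unchanged.

F, C, B, A, E, D, G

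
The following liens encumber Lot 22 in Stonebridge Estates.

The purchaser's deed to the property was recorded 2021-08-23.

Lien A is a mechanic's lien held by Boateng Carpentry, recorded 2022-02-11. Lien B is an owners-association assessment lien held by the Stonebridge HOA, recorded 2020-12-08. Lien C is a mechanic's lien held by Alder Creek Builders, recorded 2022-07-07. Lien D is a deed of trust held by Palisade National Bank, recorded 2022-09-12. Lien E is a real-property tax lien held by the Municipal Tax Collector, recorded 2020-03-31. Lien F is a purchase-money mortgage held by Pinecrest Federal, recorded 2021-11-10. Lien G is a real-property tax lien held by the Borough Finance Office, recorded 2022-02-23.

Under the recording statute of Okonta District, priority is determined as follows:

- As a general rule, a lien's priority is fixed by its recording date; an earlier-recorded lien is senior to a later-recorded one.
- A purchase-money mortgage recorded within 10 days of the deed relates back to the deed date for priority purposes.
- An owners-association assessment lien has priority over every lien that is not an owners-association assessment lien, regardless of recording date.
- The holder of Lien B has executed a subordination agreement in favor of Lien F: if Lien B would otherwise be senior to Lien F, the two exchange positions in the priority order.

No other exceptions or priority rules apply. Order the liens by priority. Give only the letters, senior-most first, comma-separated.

F, E, B, A, G, C, D

First, effective dates: F was recorded 79 days after the deed — beyond 10 days — so no relation-back applies.
B is an owners-association assessment lien and takes priority over every other lien.
Among the remaining liens, by effective date: E (2020-03-31), F (2021-11-10), A (2022-02-11), G (2022-02-23), C (2022-07-07), D (2022-09-12).
B would otherwise be senior to F, so under the subordination agreement B and F exchange positions.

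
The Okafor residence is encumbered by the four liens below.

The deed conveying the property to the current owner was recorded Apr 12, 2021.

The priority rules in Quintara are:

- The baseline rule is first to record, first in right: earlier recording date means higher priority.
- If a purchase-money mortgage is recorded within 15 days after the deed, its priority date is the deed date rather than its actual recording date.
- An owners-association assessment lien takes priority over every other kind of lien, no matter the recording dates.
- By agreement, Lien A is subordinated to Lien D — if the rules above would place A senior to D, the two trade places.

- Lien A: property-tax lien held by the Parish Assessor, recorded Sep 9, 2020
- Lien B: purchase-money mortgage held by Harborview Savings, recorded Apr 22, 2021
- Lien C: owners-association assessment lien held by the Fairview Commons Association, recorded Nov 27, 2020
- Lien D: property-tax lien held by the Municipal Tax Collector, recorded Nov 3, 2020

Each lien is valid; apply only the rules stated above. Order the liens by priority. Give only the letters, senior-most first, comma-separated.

Adjusting effective dates: B relates back to the deed date Apr 12, 2021.
As an owners-association assessment lien, C is senior to every other lien.
The other liens, earliest effective date first: A (Sep 9, 2020), D (Nov 3, 2020), B (Apr 12, 2021).
Because A would otherwise rank above D, the subordination swaps them.

C, D, A, B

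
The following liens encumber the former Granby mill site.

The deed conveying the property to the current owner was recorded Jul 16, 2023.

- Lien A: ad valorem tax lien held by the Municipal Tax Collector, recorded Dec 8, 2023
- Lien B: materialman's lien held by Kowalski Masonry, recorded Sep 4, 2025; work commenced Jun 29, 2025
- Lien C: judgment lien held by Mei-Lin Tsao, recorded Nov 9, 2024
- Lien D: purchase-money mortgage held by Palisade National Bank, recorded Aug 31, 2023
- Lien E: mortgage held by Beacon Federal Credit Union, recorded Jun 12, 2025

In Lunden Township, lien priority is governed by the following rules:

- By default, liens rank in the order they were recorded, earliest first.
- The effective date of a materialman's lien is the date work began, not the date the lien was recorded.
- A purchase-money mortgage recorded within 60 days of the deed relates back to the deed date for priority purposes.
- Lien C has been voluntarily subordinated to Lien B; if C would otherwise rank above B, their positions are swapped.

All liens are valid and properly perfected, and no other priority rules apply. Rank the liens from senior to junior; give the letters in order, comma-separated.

D, A, B, E, C

First, effective dates: B relates back to Jun 29, 2025 (work commenced); D was recorded within the 60-day window, so its effective date is the deed date Jul 16, 2023.
By effective date, earliest first: D (Jul 16, 2023), A (Dec 8, 2023), C (Nov 9, 2024), E (Jun 12, 2025), B (Jun 29, 2025).
C is senior to B before the subordination, so the two trade places.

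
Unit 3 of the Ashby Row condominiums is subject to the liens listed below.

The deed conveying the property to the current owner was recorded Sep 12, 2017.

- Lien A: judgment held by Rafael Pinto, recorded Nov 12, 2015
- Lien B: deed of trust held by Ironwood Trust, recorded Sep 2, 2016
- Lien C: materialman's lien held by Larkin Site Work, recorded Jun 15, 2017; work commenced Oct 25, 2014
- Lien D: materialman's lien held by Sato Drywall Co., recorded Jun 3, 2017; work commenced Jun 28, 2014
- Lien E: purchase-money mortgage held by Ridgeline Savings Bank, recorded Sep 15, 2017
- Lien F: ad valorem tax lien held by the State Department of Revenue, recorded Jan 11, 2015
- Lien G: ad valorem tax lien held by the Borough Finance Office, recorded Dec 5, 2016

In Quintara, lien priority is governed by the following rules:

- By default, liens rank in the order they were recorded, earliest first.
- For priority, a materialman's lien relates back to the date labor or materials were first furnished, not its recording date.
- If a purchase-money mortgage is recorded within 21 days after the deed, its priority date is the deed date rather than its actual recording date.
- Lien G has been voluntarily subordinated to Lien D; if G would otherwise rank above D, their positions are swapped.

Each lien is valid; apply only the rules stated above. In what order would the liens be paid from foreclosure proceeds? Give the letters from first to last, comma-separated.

Effective dates: C relates back to Oct 25, 2014 (work commenced); D's effective date is Jun 28, 2014, when work began; E was recorded within the 21-day window, so its effective date is the deed date Sep 12, 2017.
By effective date, earliest first: D (Jun 28, 2014), C (Oct 25, 2014), F (Jan 11, 2015), A (Nov 12, 2015), B (Sep 2, 2016), G (Dec 5, 2016), E (Sep 12, 2017).
G is already junior to D, so the subordination agreement changes nothing.

D, C, F, A, B, G, E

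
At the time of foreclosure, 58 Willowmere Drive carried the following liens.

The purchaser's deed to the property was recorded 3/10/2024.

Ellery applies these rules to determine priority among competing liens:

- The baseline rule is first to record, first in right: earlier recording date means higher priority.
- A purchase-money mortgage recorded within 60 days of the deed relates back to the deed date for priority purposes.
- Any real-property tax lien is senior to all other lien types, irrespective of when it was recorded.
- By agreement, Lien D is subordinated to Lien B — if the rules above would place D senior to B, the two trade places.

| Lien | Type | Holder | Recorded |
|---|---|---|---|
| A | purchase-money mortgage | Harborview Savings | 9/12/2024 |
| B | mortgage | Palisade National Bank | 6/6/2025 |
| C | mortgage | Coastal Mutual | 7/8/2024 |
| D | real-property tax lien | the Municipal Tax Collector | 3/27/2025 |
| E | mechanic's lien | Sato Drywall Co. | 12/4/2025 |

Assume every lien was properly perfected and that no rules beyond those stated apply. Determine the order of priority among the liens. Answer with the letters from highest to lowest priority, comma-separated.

Effective dates after the stated exceptions: A missed the 60-day window (186 days after the deed), so its recording date stands.
D is a real-property tax lien, so it outranks all other liens regardless of date.
Remaining liens by effective date: C (7/8/2024), A (9/12/2024), B (6/6/2025), E (12/4/2025).
D is senior to B before the subordination, so the two trade places.

B, C, A, D, E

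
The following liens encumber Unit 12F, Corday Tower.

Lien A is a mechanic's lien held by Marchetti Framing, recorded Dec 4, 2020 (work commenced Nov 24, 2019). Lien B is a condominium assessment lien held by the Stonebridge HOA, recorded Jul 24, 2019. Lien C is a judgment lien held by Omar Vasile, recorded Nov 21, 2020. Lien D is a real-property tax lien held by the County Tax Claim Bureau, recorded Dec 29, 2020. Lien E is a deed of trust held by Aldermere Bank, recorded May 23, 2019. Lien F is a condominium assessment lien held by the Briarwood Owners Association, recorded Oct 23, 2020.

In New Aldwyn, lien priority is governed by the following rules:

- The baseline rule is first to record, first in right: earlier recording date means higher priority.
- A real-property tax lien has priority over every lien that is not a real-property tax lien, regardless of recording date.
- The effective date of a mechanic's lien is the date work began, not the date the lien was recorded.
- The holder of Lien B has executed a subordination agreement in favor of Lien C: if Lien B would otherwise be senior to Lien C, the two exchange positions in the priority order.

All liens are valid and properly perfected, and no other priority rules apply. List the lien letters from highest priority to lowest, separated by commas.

Adjusting effective dates: A's effective date is Nov 24, 2019, when work began.
D is a real-property tax lien and takes priority over every other lien.
Remaining liens by effective date: E (May 23, 2019), B (Jul 24, 2019), A (Nov 24, 2019), F (Oct 23, 2020), C (Nov 21, 2020).
B is senior to C before the subordination, so the two trade places.

D, E, C, A, F, B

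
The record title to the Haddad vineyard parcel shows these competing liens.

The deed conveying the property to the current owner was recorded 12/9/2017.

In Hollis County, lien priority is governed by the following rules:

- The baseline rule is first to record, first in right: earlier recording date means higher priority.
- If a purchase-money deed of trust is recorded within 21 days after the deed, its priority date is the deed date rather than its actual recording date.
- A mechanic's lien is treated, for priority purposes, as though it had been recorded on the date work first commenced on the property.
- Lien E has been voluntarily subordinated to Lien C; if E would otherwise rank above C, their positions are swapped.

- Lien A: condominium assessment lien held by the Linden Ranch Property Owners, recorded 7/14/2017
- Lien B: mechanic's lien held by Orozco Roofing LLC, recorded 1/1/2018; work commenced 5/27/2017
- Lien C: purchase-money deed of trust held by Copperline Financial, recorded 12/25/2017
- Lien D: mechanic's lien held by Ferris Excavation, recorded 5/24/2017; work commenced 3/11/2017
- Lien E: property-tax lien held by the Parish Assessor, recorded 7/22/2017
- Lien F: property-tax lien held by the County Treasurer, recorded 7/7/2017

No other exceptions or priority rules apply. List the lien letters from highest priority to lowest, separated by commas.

D, B, F, A, C, E

First, effective dates: B's effective date is 5/27/2017, when work began; C relates back to the deed date 12/9/2017; D relates back to 3/11/2017 (work commenced).
Ordering by effective date: D (3/11/2017), B (5/27/2017), F (7/7/2017), A (7/14/2017), E (7/22/2017), C (12/9/2017).
The subordination applies — E was senior to C — so E and C swap.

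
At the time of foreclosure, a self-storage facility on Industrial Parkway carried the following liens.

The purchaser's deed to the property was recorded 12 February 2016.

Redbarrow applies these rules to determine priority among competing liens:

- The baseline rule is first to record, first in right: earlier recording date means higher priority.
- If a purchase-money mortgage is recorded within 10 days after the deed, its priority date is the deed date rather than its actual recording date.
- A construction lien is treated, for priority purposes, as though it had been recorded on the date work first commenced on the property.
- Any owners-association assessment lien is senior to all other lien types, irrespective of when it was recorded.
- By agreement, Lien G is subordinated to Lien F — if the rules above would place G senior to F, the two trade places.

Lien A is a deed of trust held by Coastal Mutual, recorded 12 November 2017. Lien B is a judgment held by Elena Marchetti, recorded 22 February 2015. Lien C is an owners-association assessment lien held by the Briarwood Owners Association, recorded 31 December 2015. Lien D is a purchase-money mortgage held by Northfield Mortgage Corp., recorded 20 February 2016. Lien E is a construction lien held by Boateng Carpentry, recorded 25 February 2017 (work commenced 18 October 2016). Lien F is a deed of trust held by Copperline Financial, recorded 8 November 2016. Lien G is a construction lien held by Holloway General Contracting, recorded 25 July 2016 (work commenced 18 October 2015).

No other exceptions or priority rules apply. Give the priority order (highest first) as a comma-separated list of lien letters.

First, effective dates: D's effective date is the deed date, 12 February 2016; E relates back to 18 October 2016 (work commenced); G is treated as recorded 18 October 2015, the work-commencement date.
C, as an owners-association assessment lien, has superpriority and ranks first.
Among the remaining liens, by effective date: B (22 February 2015), G (18 October 2015), D (12 February 2016), E (18 October 2016), F (8 November 2016), A (12 November 2017).
Because G would otherwise rank above F, the subordination swaps them.

C, B, F, D, E, G, A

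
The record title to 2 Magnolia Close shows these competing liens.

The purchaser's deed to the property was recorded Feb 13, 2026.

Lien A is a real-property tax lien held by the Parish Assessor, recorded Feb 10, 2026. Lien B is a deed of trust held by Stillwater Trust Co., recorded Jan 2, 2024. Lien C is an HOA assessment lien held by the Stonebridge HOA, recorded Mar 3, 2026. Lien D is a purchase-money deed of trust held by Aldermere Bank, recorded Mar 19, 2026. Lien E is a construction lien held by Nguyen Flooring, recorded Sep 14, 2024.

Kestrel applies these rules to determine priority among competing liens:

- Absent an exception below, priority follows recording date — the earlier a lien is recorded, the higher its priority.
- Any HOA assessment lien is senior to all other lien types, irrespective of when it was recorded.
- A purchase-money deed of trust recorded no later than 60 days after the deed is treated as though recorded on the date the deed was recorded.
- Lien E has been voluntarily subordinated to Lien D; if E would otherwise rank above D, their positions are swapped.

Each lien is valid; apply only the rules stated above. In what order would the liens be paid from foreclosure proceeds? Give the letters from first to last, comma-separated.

First, effective dates: D was recorded within the 60-day window, so its effective date is the deed date Feb 13, 2026.
As an HOA assessment lien, C is senior to every other lien.
Ordering the rest by effective date: B (Jan 2, 2024), E (Sep 14, 2024), A (Feb 10, 2026), D (Feb 13, 2026).
E is senior to D before the subordination, so the two trade places.

C, B, D, A, E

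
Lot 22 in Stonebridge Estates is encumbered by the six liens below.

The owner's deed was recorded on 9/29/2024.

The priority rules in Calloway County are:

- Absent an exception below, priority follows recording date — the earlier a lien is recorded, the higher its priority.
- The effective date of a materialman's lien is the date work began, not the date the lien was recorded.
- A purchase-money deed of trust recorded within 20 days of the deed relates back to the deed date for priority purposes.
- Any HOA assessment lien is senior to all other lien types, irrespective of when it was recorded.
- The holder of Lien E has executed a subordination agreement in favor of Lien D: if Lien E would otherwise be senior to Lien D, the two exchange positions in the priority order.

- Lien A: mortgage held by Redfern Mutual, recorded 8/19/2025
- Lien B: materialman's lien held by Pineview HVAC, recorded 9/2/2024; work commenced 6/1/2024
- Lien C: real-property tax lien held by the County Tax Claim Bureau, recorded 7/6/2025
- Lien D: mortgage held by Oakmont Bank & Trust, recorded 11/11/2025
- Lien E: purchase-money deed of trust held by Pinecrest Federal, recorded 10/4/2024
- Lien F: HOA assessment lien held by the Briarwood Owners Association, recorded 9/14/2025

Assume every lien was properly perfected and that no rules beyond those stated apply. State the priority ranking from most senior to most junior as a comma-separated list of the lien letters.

Effective dates: B is treated as recorded 6/1/2024, the work-commencement date; E was recorded within the 20-day window, so its effective date is the deed date 9/29/2024.
F is an HOA assessment lien and takes priority over every other lien.
Ordering the rest by effective date: B (6/1/2024), E (9/29/2024), C (7/6/2025), A (8/19/2025), D (11/11/2025).
The subordination applies — E was senior to D — so E and D swap.

F, B, D, C, A, E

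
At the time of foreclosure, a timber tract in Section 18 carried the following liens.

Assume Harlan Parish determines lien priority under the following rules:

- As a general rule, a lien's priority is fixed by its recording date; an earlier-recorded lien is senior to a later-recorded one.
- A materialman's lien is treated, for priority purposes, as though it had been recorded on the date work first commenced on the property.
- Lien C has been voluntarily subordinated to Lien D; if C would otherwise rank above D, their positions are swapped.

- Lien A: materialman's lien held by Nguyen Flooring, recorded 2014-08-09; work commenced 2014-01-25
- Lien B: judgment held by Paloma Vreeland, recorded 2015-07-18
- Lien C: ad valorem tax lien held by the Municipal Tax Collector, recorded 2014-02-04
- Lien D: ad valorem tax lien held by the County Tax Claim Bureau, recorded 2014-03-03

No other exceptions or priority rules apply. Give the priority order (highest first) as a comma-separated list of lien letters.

Adjusting effective dates: A is treated as recorded 2014-01-25, the work-commencement date.
By effective date: A (2014-01-25), C (2014-02-04), D (2014-03-03), B (2015-07-18).
Because C would otherwise rank above D, the subordination swaps them.

A, D, C, B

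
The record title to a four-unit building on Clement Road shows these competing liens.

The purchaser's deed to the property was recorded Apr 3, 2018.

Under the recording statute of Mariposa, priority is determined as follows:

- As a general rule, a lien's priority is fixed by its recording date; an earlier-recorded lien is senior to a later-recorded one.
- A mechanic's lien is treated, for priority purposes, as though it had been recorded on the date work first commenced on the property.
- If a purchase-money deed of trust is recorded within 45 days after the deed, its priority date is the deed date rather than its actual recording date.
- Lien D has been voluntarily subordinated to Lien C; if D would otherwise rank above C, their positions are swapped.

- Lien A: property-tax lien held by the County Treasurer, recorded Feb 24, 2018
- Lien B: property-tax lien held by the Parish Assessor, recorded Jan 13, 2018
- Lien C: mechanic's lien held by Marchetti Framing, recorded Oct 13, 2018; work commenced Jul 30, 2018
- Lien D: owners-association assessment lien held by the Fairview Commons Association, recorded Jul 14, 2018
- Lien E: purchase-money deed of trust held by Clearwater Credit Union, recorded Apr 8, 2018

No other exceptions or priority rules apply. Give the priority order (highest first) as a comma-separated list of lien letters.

Effective dates: C is treated as recorded Jul 30, 2018, the work-commencement date; E was recorded within the 45-day window, so its effective date is the deed date Apr 3, 2018.
Sorted by effective date: B (Jan 13, 2018), A (Feb 24, 2018), E (Apr 3, 2018), D (Jul 14, 2018), C (Jul 30, 2018).
Because D would otherwise rank above C, the subordination swaps them.

B, A, E, C, D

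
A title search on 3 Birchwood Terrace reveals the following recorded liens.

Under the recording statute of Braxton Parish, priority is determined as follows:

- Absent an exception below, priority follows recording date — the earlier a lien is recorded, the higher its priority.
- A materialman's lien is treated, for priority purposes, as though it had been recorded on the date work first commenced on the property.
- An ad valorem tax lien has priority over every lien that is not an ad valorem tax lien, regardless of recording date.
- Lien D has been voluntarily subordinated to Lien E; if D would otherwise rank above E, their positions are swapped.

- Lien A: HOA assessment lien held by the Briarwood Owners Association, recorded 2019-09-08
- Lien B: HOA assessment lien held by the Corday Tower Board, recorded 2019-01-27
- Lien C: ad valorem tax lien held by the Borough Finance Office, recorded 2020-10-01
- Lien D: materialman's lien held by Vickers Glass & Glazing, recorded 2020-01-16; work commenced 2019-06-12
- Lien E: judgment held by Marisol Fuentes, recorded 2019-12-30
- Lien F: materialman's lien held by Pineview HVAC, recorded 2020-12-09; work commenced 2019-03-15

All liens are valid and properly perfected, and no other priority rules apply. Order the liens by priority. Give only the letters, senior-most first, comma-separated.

C, B, F, E, A, D

Effective dates after the stated exceptions: D is treated as recorded 2019-06-12, the work-commencement date; F is treated as recorded 2019-03-15, the work-commencement date.
C is an ad valorem tax lien and takes priority over every other lien.
The other liens, earliest effective date first: B (2019-01-27), F (2019-03-15), D (2019-06-12), A (2019-09-08), E (2019-12-30).
The subordination applies — D was senior to E — so D and E swap.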